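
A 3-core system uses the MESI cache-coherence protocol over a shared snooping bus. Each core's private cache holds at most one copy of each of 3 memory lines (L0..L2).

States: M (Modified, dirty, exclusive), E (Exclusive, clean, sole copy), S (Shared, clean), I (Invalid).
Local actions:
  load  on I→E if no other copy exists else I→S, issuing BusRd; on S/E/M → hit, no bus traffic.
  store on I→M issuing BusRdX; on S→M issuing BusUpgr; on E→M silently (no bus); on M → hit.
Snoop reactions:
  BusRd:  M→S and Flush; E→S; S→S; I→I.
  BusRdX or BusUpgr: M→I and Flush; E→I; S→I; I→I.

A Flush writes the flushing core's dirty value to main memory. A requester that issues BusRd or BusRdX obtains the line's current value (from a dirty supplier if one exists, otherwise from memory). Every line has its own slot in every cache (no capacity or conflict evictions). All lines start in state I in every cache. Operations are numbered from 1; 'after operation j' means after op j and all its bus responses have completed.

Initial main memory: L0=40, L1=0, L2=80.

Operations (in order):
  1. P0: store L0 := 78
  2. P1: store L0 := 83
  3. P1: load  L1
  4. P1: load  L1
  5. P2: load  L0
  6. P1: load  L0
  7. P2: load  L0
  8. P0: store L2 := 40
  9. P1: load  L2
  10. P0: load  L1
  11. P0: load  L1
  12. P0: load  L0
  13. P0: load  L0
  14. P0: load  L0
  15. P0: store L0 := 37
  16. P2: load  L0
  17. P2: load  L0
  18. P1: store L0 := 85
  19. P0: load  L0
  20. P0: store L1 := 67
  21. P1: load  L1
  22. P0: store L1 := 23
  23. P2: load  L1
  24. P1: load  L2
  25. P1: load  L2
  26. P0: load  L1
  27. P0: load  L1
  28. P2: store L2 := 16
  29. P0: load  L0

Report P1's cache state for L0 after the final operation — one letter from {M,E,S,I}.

state = S

step 1: P0: store L0 := 78  ⟶  MII  (L0)  txn=BusRdX  M[L0]=40
step 2: P1: store L0 := 83  ⟶  IMI  (L0)  txn=BusRdX+Flush  M[L0]=78
step 3: P1: load  L1  ⟶  IEI  (L1)  txn=BusRd  M[L1]=0
step 4: P1: load  L1  ⟶  IEI  (L1)  txn=∅  M[L1]=0
step 5: P2: load  L0  ⟶  ISS  (L0)  txn=BusRd+Flush  M[L0]=83
step 6: P1: load  L0  ⟶  ISS  (L0)  txn=∅  M[L0]=83
step 7: P2: load  L0  ⟶  ISS  (L0)  txn=∅  M[L0]=83
step 8: P0: store L2 := 40  ⟶  MII  (L2)  txn=BusRdX  M[L2]=80
step 9: P1: load  L2  ⟶  SSI  (L2)  txn=BusRd+Flush  M[L2]=40
step 10: P0: load  L1  ⟶  SSI  (L1)  txn=BusRd  M[L1]=0
step 11: P0: load  L1  ⟶  SSI  (L1)  txn=∅  M[L1]=0
step 12: P0: load  L0  ⟶  SSS  (L0)  txn=BusRd  M[L0]=83
step 13: P0: load  L0  ⟶  SSS  (L0)  txn=∅  M[L0]=83
step 14: P0: load  L0  ⟶  SSS  (L0)  txn=∅  M[L0]=83
step 15: P0: store L0 := 37  ⟶  MII  (L0)  txn=BusUpgr  M[L0]=83
step 16: P2: load  L0  ⟶  SIS  (L0)  txn=BusRd+Flush  M[L0]=37
step 17: P2: load  L0  ⟶  SIS  (L0)  txn=∅  M[L0]=37
step 18: P1: store L0 := 85  ⟶  IMI  (L0)  txn=BusRdX  M[L0]=37
step 19: P0: load  L0  ⟶  SSI  (L0)  txn=BusRd+Flush  M[L0]=85
step 20: P0: store L1 := 67  ⟶  MII  (L1)  txn=BusUpgr  M[L1]=0
step 21: P1: load  L1  ⟶  SSI  (L1)  txn=BusRd+Flush  M[L1]=67
step 22: P0: store L1 := 23  ⟶  MII  (L1)  txn=BusUpgr  M[L1]=67
step 23: P2: load  L1  ⟶  SIS  (L1)  txn=BusRd+Flush  M[L1]=23
step 24: P1: load  L2  ⟶  SSI  (L2)  txn=∅  M[L2]=40
step 25: P1: load  L2  ⟶  SSI  (L2)  txn=∅  M[L2]=40
step 26: P0: load  L1  ⟶  SIS  (L1)  txn=∅  M[L1]=23
step 27: P0: load  L1  ⟶  SIS  (L1)  txn=∅  M[L1]=23
step 28: P2: store L2 := 16  ⟶  IIM  (L2)  txn=BusRdX  M[L2]=40
step 29: P0: load  L0  ⟶  SSI  (L0)  txn=∅  M[L0]=85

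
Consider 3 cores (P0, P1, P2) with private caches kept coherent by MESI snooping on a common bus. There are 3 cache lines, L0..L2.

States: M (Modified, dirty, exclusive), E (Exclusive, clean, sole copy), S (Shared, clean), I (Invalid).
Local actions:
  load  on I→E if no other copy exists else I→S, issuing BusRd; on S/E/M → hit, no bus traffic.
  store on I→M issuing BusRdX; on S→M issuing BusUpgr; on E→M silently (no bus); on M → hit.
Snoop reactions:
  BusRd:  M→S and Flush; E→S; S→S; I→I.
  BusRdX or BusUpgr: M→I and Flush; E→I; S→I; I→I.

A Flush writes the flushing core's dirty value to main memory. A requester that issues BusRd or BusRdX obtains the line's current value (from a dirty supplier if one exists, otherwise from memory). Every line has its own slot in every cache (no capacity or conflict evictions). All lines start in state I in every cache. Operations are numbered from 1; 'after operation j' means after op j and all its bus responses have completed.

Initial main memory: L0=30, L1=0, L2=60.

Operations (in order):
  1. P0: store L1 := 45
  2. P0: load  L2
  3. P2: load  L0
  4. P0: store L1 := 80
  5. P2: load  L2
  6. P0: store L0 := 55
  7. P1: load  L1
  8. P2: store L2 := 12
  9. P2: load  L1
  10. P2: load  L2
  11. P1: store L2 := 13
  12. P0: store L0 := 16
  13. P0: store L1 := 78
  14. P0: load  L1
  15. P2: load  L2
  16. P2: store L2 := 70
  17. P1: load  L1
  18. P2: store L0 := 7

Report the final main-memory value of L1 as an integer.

step 1: P0: store L1 := 45  ⟶  MII  (L1)  txn=BusRdX  M[L1]=0
step 2: P0: load  L2  ⟶  EII  (L2)  txn=BusRd  M[L2]=60
step 3: P2: load  L0  ⟶  IIE  (L0)  txn=BusRd  M[L0]=30
step 4: P0: store L1 := 80  ⟶  MII  (L1)  txn=∅  M[L1]=0
step 5: P2: load  L2  ⟶  SIS  (L2)  txn=BusRd  M[L2]=60
step 6: P0: store L0 := 55  ⟶  MII  (L0)  txn=BusRdX  M[L0]=30
step 7: P1: load  L1  ⟶  SSI  (L1)  txn=BusRd+Flush  M[L1]=80
step 8: P2: store L2 := 12  ⟶  IIM  (L2)  txn=BusUpgr  M[L2]=60
step 9: P2: load  L1  ⟶  SSS  (L1)  txn=BusRd  M[L1]=80
step 10: P2: load  L2  ⟶  IIM  (L2)  txn=∅  M[L2]=60
step 11: P1: store L2 := 13  ⟶  IMI  (L2)  txn=BusRdX+Flush  M[L2]=12
step 12: P0: store L0 := 16  ⟶  MII  (L0)  txn=∅  M[L0]=30
step 13: P0: store L1 := 78  ⟶  MII  (L1)  txn=BusUpgr  M[L1]=80
step 14: P0: load  L1  ⟶  MII  (L1)  txn=∅  M[L1]=80
step 15: P2: load  L2  ⟶  ISS  (L2)  txn=BusRd+Flush  M[L2]=13
step 16: P2: store L2 := 70  ⟶  IIM  (L2)  txn=BusUpgr  M[L2]=13
step 17: P1: load  L1  ⟶  SSI  (L1)  txn=BusRd+Flush  M[L1]=78
step 18: P2: store L0 := 7  ⟶  IIM  (L0)  txn=BusRdX+Flush  M[L0]=16

memory[L1] = 78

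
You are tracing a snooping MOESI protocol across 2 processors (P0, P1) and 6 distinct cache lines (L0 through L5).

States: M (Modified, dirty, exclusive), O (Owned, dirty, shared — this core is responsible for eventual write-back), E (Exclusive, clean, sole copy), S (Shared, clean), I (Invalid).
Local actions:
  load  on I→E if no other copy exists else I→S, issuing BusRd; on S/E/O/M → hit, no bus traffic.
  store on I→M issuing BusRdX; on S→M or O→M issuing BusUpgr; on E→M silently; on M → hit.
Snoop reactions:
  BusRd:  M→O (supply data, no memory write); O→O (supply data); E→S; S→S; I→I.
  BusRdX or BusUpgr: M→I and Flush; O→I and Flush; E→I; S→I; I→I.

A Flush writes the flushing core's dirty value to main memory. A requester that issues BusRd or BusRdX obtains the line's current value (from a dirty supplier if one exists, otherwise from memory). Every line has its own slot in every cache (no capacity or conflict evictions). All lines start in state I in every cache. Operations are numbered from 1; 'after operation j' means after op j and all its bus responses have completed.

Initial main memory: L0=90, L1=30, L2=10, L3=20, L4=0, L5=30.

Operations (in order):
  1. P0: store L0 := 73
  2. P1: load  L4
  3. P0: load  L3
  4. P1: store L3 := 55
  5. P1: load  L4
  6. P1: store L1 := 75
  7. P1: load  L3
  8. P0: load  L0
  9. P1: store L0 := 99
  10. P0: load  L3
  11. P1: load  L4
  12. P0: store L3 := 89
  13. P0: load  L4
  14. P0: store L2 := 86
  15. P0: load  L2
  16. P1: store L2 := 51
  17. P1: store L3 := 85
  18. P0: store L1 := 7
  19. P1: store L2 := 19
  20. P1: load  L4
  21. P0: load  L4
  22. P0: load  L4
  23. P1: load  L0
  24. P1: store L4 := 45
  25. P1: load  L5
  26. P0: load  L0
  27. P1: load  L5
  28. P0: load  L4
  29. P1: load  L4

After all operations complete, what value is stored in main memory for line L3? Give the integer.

memory[L3] = 89

1. P0: store L0 := 73  bus=[BusRdX]  L0: P0=M P1=I  mem[L0]=90
2. P1: load  L4  bus=[BusRd]  L4: P0=I P1=E  mem[L4]=0
3. P0: load  L3  bus=[BusRd]  L3: P0=E P1=I  mem[L3]=20
4. P1: store L3 := 55  bus=[BusRdX]  L3: P0=I P1=M  mem[L3]=20
5. P1: load  L4  bus=[-]  L4: P0=I P1=E  mem[L4]=0
6. P1: store L1 := 75  bus=[BusRdX]  L1: P0=I P1=M  mem[L1]=30
7. P1: load  L3  bus=[-]  L3: P0=I P1=M  mem[L3]=20
8. P0: load  L0  bus=[-]  L0: P0=M P1=I  mem[L0]=90
9. P1: store L0 := 99  bus=[BusRdX,Flush]  L0: P0=I P1=M  mem[L0]=73
10. P0: load  L3  bus=[BusRd]  L3: P0=S P1=O  mem[L3]=20
11. P1: load  L4  bus=[-]  L4: P0=I P1=E  mem[L4]=0
12. P0: store L3 := 89  bus=[BusUpgr,Flush]  L3: P0=M P1=I  mem[L3]=55
13. P0: load  L4  bus=[BusRd]  L4: P0=S P1=S  mem[L4]=0
14. P0: store L2 := 86  bus=[BusRdX]  L2: P0=M P1=I  mem[L2]=10
15. P0: load  L2  bus=[-]  L2: P0=M P1=I  mem[L2]=10
16. P1: store L2 := 51  bus=[BusRdX,Flush]  L2: P0=I P1=M  mem[L2]=86
17. P1: store L3 := 85  bus=[BusRdX,Flush]  L3: P0=I P1=M  mem[L3]=89
18. P0: store L1 := 7  bus=[BusRdX,Flush]  L1: P0=M P1=I  mem[L1]=75
19. P1: store L2 := 19  bus=[-]  L2: P0=I P1=M  mem[L2]=86
20. P1: load  L4  bus=[-]  L4: P0=S P1=S  mem[L4]=0
21. P0: load  L4  bus=[-]  L4: P0=S P1=S  mem[L4]=0
22. P0: load  L4  bus=[-]  L4: P0=S P1=S  mem[L4]=0
23. P1: load  L0  bus=[-]  L0: P0=I P1=M  mem[L0]=73
24. P1: store L4 := 45  bus=[BusUpgr]  L4: P0=I P1=M  mem[L4]=0
25. P1: load  L5  bus=[BusRd]  L5: P0=I P1=E  mem[L5]=30
26. P0: load  L0  bus=[BusRd]  L0: P0=S P1=O  mem[L0]=73
27. P1: load  L5  bus=[-]  L5: P0=I P1=E  mem[L5]=30
28. P0: load  L4  bus=[BusRd]  L4: P0=S P1=O  mem[L4]=0
29. P1: load  L4  bus=[-]  L4: P0=S P1=O  mem[L4]=0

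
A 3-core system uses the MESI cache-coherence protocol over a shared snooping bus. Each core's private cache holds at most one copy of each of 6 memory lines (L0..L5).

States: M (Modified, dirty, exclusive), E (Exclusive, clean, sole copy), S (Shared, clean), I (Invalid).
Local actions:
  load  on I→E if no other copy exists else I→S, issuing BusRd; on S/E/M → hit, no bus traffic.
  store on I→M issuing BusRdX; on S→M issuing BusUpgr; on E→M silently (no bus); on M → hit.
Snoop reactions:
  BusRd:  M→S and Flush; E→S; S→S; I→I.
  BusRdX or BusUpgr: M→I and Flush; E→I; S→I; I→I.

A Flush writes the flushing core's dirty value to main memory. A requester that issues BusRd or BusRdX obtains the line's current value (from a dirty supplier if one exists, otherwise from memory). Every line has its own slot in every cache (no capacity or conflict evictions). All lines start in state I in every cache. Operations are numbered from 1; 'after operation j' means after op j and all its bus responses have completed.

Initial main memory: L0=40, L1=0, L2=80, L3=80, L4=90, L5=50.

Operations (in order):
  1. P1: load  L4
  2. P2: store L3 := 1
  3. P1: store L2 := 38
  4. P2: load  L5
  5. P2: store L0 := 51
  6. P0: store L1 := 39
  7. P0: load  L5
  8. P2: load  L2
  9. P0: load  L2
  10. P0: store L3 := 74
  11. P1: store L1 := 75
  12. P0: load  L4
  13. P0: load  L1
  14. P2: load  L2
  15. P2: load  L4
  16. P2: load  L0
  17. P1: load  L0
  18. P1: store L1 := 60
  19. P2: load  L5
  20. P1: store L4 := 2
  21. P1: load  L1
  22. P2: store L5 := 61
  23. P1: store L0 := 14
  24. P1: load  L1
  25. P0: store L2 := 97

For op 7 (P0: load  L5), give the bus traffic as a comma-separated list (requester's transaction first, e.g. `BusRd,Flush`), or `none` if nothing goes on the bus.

  op1 P1: load  L4 → I/E/I on L4; bus BusRd; mem=90
  op2 P2: store L3 := 1 → I/I/M on L3; bus BusRdX; mem=80
  op3 P1: store L2 := 38 → I/M/I on L2; bus BusRdX; mem=80
  op4 P2: load  L5 → I/I/E on L5; bus BusRd; mem=50
  op5 P2: store L0 := 51 → I/I/M on L0; bus BusRdX; mem=40
  op6 P0: store L1 := 39 → M/I/I on L1; bus BusRdX; mem=0
  op7 P0: load  L5 → S/I/S on L5; bus BusRd; mem=50
  op8 P2: load  L2 → I/S/S on L2; bus BusRd Flush; mem=38
  op9 P0: load  L2 → S/S/S on L2; bus BusRd; mem=38
  op10 P0: store L3 := 74 → M/I/I on L3; bus BusRdX Flush; mem=1
  op11 P1: store L1 := 75 → I/M/I on L1; bus BusRdX Flush; mem=39
  op12 P0: load  L4 → S/S/I on L4; bus BusRd; mem=90
  op13 P0: load  L1 → S/S/I on L1; bus BusRd Flush; mem=75
  op14 P2: load  L2 → S/S/S on L2; bus (none); mem=38
  op15 P2: load  L4 → S/S/S on L4; bus BusRd; mem=90
  op16 P2: load  L0 → I/I/M on L0; bus (none); mem=40
  op17 P1: load  L0 → I/S/S on L0; bus BusRd Flush; mem=51
  op18 P1: store L1 := 60 → I/M/I on L1; bus BusUpgr; mem=75
  op19 P2: load  L5 → S/I/S on L5; bus (none); mem=50
  op20 P1: store L4 := 2 → I/M/I on L4; bus BusUpgr; mem=90
  op21 P1: load  L1 → I/M/I on L1; bus (none); mem=75
  op22 P2: store L5 := 61 → I/I/M on L5; bus BusUpgr; mem=50
  op23 P1: store L0 := 14 → I/M/I on L0; bus BusUpgr; mem=51
  op24 P1: load  L1 → I/M/I on L1; bus (none); mem=75
  op25 P0: store L2 := 97 → M/I/I on L2; bus BusUpgr; mem=38

bus = BusRd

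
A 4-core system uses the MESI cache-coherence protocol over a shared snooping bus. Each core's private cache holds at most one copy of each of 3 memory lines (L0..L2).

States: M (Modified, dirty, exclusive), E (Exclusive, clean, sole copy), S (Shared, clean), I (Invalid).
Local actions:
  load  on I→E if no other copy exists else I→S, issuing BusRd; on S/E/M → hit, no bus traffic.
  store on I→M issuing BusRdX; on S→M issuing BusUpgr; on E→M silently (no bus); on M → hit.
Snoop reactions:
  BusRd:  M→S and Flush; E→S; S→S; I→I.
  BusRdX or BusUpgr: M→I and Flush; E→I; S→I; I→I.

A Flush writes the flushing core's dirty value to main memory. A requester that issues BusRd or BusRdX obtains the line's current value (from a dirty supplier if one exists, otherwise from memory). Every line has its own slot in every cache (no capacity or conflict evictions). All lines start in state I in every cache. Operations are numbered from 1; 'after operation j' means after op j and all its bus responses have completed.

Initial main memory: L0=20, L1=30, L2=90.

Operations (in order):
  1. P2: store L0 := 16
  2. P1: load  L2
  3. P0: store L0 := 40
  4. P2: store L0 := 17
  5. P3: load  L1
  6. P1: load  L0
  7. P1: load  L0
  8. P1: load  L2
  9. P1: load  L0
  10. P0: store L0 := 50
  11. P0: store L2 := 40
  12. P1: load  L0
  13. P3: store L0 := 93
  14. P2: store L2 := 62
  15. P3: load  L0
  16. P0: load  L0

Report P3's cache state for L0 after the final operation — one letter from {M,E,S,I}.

state = S

1. P2: store L0 := 16  bus=[BusRdX]  L0: P0=I P1=I P2=M P3=I  mem[L0]=20
2. P1: load  L2  bus=[BusRd]  L2: P0=I P1=E P2=I P3=I  mem[L2]=90
3. P0: store L0 := 40  bus=[BusRdX,Flush]  L0: P0=M P1=I P2=I P3=I  mem[L0]=16
4. P2: store L0 := 17  bus=[BusRdX,Flush]  L0: P0=I P1=I P2=M P3=I  mem[L0]=40
5. P3: load  L1  bus=[BusRd]  L1: P0=I P1=I P2=I P3=E  mem[L1]=30
6. P1: load  L0  bus=[BusRd,Flush]  L0: P0=I P1=S P2=S P3=I  mem[L0]=17
7. P1: load  L0  bus=[-]  L0: P0=I P1=S P2=S P3=I  mem[L0]=17
8. P1: load  L2  bus=[-]  L2: P0=I P1=E P2=I P3=I  mem[L2]=90
9. P1: load  L0  bus=[-]  L0: P0=I P1=S P2=S P3=I  mem[L0]=17
10. P0: store L0 := 50  bus=[BusRdX]  L0: P0=M P1=I P2=I P3=I  mem[L0]=17
11. P0: store L2 := 40  bus=[BusRdX]  L2: P0=M P1=I P2=I P3=I  mem[L2]=90
12. P1: load  L0  bus=[BusRd,Flush]  L0: P0=S P1=S P2=I P3=I  mem[L0]=50
13. P3: store L0 := 93  bus=[BusRdX]  L0: P0=I P1=I P2=I P3=M  mem[L0]=50
14. P2: store L2 := 62  bus=[BusRdX,Flush]  L2: P0=I P1=I P2=M P3=I  mem[L2]=40
15. P3: load  L0  bus=[-]  L0: P0=I P1=I P2=I P3=M  mem[L0]=50
16. P0: load  L0  bus=[BusRd,Flush]  L0: P0=S P1=I P2=I P3=S  mem[L0]=93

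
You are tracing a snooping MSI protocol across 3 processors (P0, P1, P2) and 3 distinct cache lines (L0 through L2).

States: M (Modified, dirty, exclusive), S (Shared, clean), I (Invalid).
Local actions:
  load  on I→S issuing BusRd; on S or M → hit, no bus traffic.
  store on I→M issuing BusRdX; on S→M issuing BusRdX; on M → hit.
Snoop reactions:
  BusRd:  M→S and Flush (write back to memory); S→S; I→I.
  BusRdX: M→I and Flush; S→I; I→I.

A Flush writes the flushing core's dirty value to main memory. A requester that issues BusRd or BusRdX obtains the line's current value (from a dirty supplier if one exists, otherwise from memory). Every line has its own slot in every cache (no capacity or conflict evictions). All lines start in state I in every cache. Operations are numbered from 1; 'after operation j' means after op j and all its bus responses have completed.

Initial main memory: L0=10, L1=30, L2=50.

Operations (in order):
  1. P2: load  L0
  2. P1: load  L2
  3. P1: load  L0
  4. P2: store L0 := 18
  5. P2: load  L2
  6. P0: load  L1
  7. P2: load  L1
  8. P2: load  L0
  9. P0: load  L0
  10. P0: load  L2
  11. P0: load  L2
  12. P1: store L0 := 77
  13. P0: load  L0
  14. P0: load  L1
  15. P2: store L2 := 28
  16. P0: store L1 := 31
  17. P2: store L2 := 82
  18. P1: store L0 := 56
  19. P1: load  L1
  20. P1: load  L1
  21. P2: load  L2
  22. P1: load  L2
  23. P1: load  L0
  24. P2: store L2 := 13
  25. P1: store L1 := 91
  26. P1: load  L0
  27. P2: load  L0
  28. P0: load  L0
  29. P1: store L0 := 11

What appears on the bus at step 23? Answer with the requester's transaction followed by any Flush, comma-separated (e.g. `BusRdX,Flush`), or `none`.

bus = none

[1] P2: load  L0 | P0:I, P1:I, P2:S(10) | bus: BusRd
[2] P1: load  L2 | P0:I, P1:S(50), P2:I | bus: BusRd
[3] P1: load  L0 | P0:I, P1:S(10), P2:S(10) | bus: BusRd
[4] P2: store L0 := 18 | P0:I, P1:I, P2:M(18) | bus: BusRdX
[5] P2: load  L2 | P0:I, P1:S(50), P2:S(50) | bus: BusRd
[6] P0: load  L1 | P0:S(30), P1:I, P2:I | bus: BusRd
[7] P2: load  L1 | P0:S(30), P1:I, P2:S(30) | bus: BusRd
[8] P2: load  L0 | P0:I, P1:I, P2:M(18) | bus: none
[9] P0: load  L0 | P0:S(18), P1:I, P2:S(18) | bus: BusRd,Flush
[10] P0: load  L2 | P0:S(50), P1:S(50), P2:S(50) | bus: BusRd
[11] P0: load  L2 | P0:S(50), P1:S(50), P2:S(50) | bus: none
[12] P1: store L0 := 77 | P0:I, P1:M(77), P2:I | bus: BusRdX
[13] P0: load  L0 | P0:S(77), P1:S(77), P2:I | bus: BusRd,Flush
[14] P0: load  L1 | P0:S(30), P1:I, P2:S(30) | bus: none
[15] P2: store L2 := 28 | P0:I, P1:I, P2:M(28) | bus: BusRdX
[16] P0: store L1 := 31 | P0:M(31), P1:I, P2:I | bus: BusRdX
[17] P2: store L2 := 82 | P0:I, P1:I, P2:M(82) | bus: none
[18] P1: store L0 := 56 | P0:I, P1:M(56), P2:I | bus: BusRdX
[19] P1: load  L1 | P0:S(31), P1:S(31), P2:I | bus: BusRd,Flush
[20] P1: load  L1 | P0:S(31), P1:S(31), P2:I | bus: none
[21] P2: load  L2 | P0:I, P1:I, P2:M(82) | bus: none
[22] P1: load  L2 | P0:I, P1:S(82), P2:S(82) | bus: BusRd,Flush
[23] P1: load  L0 | P0:I, P1:M(56), P2:I | bus: none
[24] P2: store L2 := 13 | P0:I, P1:I, P2:M(13) | bus: BusRdX
[25] P1: store L1 := 91 | P0:I, P1:M(91), P2:I | bus: BusRdX
[26] P1: load  L0 | P0:I, P1:M(56), P2:I | bus: none
[27] P2: load  L0 | P0:I, P1:S(56), P2:S(56) | bus: BusRd,Flush
[28] P0: load  L0 | P0:S(56), P1:S(56), P2:S(56) | bus: BusRd
[29] P1: store L0 := 11 | P0:I, P1:M(11), P2:I | bus: BusRdX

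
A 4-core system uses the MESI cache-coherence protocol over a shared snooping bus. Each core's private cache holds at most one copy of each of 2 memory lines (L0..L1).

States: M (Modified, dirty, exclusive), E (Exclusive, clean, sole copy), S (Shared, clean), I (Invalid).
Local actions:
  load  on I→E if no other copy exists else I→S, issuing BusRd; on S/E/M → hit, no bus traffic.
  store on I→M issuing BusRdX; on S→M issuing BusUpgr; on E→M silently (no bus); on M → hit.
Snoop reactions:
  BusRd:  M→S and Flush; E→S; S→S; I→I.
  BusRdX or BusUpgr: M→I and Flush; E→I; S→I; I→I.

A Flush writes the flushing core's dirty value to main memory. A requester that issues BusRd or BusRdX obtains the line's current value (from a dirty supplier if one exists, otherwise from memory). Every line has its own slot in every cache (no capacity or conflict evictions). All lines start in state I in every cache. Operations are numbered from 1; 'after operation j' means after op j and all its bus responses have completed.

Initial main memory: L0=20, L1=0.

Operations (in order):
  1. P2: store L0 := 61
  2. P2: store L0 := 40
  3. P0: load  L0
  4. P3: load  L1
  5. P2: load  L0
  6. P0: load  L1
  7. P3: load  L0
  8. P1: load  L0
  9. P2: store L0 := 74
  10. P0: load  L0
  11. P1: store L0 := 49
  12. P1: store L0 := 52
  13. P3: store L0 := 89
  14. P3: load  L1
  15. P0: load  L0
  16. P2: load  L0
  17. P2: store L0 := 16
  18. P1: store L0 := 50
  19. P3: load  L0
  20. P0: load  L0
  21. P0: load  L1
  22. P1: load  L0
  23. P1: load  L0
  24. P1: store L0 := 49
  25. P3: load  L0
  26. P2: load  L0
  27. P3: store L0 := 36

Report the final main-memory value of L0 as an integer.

step 1: P2: store L0 := 61  ⟶  IIMI  (L0)  txn=BusRdX  M[L0]=20
step 2: P2: store L0 := 40  ⟶  IIMI  (L0)  txn=∅  M[L0]=20
step 3: P0: load  L0  ⟶  SISI  (L0)  txn=BusRd+Flush  M[L0]=40
step 4: P3: load  L1  ⟶  IIIE  (L1)  txn=BusRd  M[L1]=0
step 5: P2: load  L0  ⟶  SISI  (L0)  txn=∅  M[L0]=40
step 6: P0: load  L1  ⟶  SIIS  (L1)  txn=BusRd  M[L1]=0
step 7: P3: load  L0  ⟶  SISS  (L0)  txn=BusRd  M[L0]=40
step 8: P1: load  L0  ⟶  SSSS  (L0)  txn=BusRd  M[L0]=40
step 9: P2: store L0 := 74  ⟶  IIMI  (L0)  txn=BusUpgr  M[L0]=40
step 10: P0: load  L0  ⟶  SISI  (L0)  txn=BusRd+Flush  M[L0]=74
step 11: P1: store L0 := 49  ⟶  IMII  (L0)  txn=BusRdX  M[L0]=74
step 12: P1: store L0 := 52  ⟶  IMII  (L0)  txn=∅  M[L0]=74
step 13: P3: store L0 := 89  ⟶  IIIM  (L0)  txn=BusRdX+Flush  M[L0]=52
step 14: P3: load  L1  ⟶  SIIS  (L1)  txn=∅  M[L1]=0
step 15: P0: load  L0  ⟶  SIIS  (L0)  txn=BusRd+Flush  M[L0]=89
step 16: P2: load  L0  ⟶  SISS  (L0)  txn=BusRd  M[L0]=89
step 17: P2: store L0 := 16  ⟶  IIMI  (L0)  txn=BusUpgr  M[L0]=89
step 18: P1: store L0 := 50  ⟶  IMII  (L0)  txn=BusRdX+Flush  M[L0]=16
step 19: P3: load  L0  ⟶  ISIS  (L0)  txn=BusRd+Flush  M[L0]=50
step 20: P0: load  L0  ⟶  SSIS  (L0)  txn=BusRd  M[L0]=50
step 21: P0: load  L1  ⟶  SIIS  (L1)  txn=∅  M[L1]=0
step 22: P1: load  L0  ⟶  SSIS  (L0)  txn=∅  M[L0]=50
step 23: P1: load  L0  ⟶  SSIS  (L0)  txn=∅  M[L0]=50
step 24: P1: store L0 := 49  ⟶  IMII  (L0)  txn=BusUpgr  M[L0]=50
step 25: P3: load  L0  ⟶  ISIS  (L0)  txn=BusRd+Flush  M[L0]=49
step 26: P2: load  L0  ⟶  ISSS  (L0)  txn=BusRd  M[L0]=49
step 27: P3: store L0 := 36  ⟶  IIIM  (L0)  txn=BusUpgr  M[L0]=49

memory[L0] = 49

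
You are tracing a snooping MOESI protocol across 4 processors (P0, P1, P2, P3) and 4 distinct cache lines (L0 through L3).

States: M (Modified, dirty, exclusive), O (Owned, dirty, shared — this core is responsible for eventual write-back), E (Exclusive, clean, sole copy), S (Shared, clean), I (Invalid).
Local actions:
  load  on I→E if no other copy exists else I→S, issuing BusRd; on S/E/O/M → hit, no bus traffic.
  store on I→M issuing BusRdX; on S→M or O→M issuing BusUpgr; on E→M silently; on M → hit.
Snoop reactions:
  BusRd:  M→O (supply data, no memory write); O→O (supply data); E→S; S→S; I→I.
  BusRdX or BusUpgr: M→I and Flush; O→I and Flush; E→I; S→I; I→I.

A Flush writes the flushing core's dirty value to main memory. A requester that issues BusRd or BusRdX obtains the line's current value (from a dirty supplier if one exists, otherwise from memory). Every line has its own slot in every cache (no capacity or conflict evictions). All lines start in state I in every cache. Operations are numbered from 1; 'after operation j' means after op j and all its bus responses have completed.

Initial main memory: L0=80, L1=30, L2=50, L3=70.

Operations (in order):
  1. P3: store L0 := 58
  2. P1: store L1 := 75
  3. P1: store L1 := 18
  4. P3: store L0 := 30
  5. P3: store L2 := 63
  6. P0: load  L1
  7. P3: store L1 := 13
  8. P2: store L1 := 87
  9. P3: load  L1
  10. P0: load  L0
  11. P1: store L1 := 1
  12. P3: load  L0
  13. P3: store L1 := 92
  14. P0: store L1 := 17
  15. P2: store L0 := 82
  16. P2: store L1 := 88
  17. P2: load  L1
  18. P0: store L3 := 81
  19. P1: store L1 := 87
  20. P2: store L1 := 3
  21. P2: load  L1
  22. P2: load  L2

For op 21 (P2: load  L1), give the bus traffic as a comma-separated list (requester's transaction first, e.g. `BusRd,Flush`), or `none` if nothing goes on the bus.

bus = none

[1] P3: store L0 := 58 | P0:I, P1:I, P2:I, P3:M(58) | bus: BusRdX
[2] P1: store L1 := 75 | P0:I, P1:M(75), P2:I, P3:I | bus: BusRdX
[3] P1: store L1 := 18 | P0:I, P1:M(18), P2:I, P3:I | bus: none
[4] P3: store L0 := 30 | P0:I, P1:I, P2:I, P3:M(30) | bus: none
[5] P3: store L2 := 63 | P0:I, P1:I, P2:I, P3:M(63) | bus: BusRdX
[6] P0: load  L1 | P0:S(18), P1:O(18), P2:I, P3:I | bus: BusRd
[7] P3: store L1 := 13 | P0:I, P1:I, P2:I, P3:M(13) | bus: BusRdX,Flush
[8] P2: store L1 := 87 | P0:I, P1:I, P2:M(87), P3:I | bus: BusRdX,Flush
[9] P3: load  L1 | P0:I, P1:I, P2:O(87), P3:S(87) | bus: BusRd
[10] P0: load  L0 | P0:S(30), P1:I, P2:I, P3:O(30) | bus: BusRd
[11] P1: store L1 := 1 | P0:I, P1:M(1), P2:I, P3:I | bus: BusRdX,Flush
[12] P3: load  L0 | P0:S(30), P1:I, P2:I, P3:O(30) | bus: none
[13] P3: store L1 := 92 | P0:I, P1:I, P2:I, P3:M(92) | bus: BusRdX,Flush
[14] P0: store L1 := 17 | P0:M(17), P1:I, P2:I, P3:I | bus: BusRdX,Flush
[15] P2: store L0 := 82 | P0:I, P1:I, P2:M(82), P3:I | bus: BusRdX,Flush
[16] P2: store L1 := 88 | P0:I, P1:I, P2:M(88), P3:I | bus: BusRdX,Flush
[17] P2: load  L1 | P0:I, P1:I, P2:M(88), P3:I | bus: none
[18] P0: store L3 := 81 | P0:M(81), P1:I, P2:I, P3:I | bus: BusRdX
[19] P1: store L1 := 87 | P0:I, P1:M(87), P2:I, P3:I | bus: BusRdX,Flush
[20] P2: store L1 := 3 | P0:I, P1:I, P2:M(3), P3:I | bus: BusRdX,Flush
[21] P2: load  L1 | P0:I, P1:I, P2:M(3), P3:I | bus: none
[22] P2: load  L2 | P0:I, P1:I, P2:S(63), P3:O(63) | bus: BusRd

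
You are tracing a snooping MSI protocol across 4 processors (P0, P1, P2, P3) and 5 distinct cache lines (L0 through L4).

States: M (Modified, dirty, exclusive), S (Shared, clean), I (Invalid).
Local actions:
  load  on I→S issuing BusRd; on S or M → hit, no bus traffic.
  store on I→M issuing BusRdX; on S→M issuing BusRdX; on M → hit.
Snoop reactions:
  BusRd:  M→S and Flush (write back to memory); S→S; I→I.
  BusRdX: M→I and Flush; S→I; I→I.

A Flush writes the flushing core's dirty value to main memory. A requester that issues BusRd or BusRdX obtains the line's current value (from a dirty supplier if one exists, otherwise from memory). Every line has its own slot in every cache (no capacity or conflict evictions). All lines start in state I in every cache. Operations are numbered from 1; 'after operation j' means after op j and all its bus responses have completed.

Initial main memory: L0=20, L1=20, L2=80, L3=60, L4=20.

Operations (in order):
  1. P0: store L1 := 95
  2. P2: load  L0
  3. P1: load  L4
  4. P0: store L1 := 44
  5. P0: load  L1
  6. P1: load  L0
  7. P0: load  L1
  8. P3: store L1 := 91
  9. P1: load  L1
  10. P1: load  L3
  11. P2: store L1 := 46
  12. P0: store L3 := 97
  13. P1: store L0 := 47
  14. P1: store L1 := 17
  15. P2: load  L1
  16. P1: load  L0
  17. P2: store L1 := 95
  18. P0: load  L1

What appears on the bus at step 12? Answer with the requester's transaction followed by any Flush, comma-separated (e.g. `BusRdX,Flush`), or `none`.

step 1: P0: store L1 := 95  ⟶  MIII  (L1)  txn=BusRdX  M[L1]=20
step 2: P2: load  L0  ⟶  IISI  (L0)  txn=BusRd  M[L0]=20
step 3: P1: load  L4  ⟶  ISII  (L4)  txn=BusRd  M[L4]=20
step 4: P0: store L1 := 44  ⟶  MIII  (L1)  txn=∅  M[L1]=20
step 5: P0: load  L1  ⟶  MIII  (L1)  txn=∅  M[L1]=20
step 6: P1: load  L0  ⟶  ISSI  (L0)  txn=BusRd  M[L0]=20
step 7: P0: load  L1  ⟶  MIII  (L1)  txn=∅  M[L1]=20
step 8: P3: store L1 := 91  ⟶  IIIM  (L1)  txn=BusRdX+Flush  M[L1]=44
step 9: P1: load  L1  ⟶  ISIS  (L1)  txn=BusRd+Flush  M[L1]=91
step 10: P1: load  L3  ⟶  ISII  (L3)  txn=BusRd  M[L3]=60
step 11: P2: store L1 := 46  ⟶  IIMI  (L1)  txn=BusRdX  M[L1]=91
step 12: P0: store L3 := 97  ⟶  MIII  (L3)  txn=BusRdX  M[L3]=60
step 13: P1: store L0 := 47  ⟶  IMII  (L0)  txn=BusRdX  M[L0]=20
step 14: P1: store L1 := 17  ⟶  IMII  (L1)  txn=BusRdX+Flush  M[L1]=46
step 15: P2: load  L1  ⟶  ISSI  (L1)  txn=BusRd+Flush  M[L1]=17
step 16: P1: load  L0  ⟶  IMII  (L0)  txn=∅  M[L0]=20
step 17: P2: store L1 := 95  ⟶  IIMI  (L1)  txn=BusRdX  M[L1]=17
step 18: P0: load  L1  ⟶  SISI  (L1)  txn=BusRd+Flush  M[L1]=95

bus = BusRdX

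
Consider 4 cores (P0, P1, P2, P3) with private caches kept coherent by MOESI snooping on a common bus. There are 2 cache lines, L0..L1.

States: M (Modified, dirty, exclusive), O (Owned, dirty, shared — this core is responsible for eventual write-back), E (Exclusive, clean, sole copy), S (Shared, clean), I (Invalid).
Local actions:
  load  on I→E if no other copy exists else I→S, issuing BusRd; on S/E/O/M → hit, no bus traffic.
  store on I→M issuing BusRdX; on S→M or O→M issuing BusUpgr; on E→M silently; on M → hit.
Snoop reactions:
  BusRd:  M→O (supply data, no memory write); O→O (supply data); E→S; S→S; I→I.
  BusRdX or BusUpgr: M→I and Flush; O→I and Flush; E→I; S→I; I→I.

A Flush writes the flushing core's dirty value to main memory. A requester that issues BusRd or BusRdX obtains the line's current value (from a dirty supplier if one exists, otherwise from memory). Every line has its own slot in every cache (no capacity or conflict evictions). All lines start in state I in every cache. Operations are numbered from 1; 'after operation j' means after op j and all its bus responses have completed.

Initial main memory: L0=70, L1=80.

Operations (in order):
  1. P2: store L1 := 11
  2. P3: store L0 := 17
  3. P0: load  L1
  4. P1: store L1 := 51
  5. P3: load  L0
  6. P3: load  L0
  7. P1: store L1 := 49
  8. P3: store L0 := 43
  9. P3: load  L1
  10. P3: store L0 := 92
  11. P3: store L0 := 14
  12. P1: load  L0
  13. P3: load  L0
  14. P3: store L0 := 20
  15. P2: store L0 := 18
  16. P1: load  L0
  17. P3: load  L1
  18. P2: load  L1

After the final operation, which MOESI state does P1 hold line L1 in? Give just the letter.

state = O

  op1 P2: store L1 := 11 → I/I/M/I on L1; bus BusRdX; mem=80
  op2 P3: store L0 := 17 → I/I/I/M on L0; bus BusRdX; mem=70
  op3 P0: load  L1 → S/I/O/I on L1; bus BusRd; mem=80
  op4 P1: store L1 := 51 → I/M/I/I on L1; bus BusRdX Flush; mem=11
  op5 P3: load  L0 → I/I/I/M on L0; bus (none); mem=70
  op6 P3: load  L0 → I/I/I/M on L0; bus (none); mem=70
  op7 P1: store L1 := 49 → I/M/I/I on L1; bus (none); mem=11
  op8 P3: store L0 := 43 → I/I/I/M on L0; bus (none); mem=70
  op9 P3: load  L1 → I/O/I/S on L1; bus BusRd; mem=11
  op10 P3: store L0 := 92 → I/I/I/M on L0; bus (none); mem=70
  op11 P3: store L0 := 14 → I/I/I/M on L0; bus (none); mem=70
  op12 P1: load  L0 → I/S/I/O on L0; bus BusRd; mem=70
  op13 P3: load  L0 → I/S/I/O on L0; bus (none); mem=70
  op14 P3: store L0 := 20 → I/I/I/M on L0; bus BusUpgr; mem=70
  op15 P2: store L0 := 18 → I/I/M/I on L0; bus BusRdX Flush; mem=20
  op16 P1: load  L0 → I/S/O/I on L0; bus BusRd; mem=20
  op17 P3: load  L1 → I/O/I/S on L1; bus (none); mem=11
  op18 P2: load  L1 → I/O/S/S on L1; bus BusRd; mem=11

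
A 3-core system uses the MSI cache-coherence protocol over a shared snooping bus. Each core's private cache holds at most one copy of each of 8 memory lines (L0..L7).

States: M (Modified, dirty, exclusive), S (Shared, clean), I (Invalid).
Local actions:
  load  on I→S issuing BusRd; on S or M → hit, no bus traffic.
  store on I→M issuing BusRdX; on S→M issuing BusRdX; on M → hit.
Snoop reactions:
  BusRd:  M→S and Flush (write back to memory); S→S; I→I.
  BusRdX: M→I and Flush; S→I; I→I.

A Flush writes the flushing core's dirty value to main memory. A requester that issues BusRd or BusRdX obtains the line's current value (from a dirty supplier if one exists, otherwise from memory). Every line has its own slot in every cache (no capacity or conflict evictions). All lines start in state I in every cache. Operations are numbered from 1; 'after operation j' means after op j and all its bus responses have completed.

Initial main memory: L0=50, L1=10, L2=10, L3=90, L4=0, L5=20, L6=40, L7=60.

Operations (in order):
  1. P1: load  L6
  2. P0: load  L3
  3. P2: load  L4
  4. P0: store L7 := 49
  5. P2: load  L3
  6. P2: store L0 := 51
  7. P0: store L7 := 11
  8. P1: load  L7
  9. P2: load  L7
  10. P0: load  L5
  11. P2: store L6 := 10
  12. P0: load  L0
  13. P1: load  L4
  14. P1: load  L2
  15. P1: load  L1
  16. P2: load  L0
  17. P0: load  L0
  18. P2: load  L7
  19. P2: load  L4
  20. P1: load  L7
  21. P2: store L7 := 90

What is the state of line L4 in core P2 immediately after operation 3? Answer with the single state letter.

state = S

[1] P1: load  L6 | P0:I, P1:S(40), P2:I | bus: BusRd
[2] P0: load  L3 | P0:S(90), P1:I, P2:I | bus: BusRd
[3] P2: load  L4 | P0:I, P1:I, P2:S(0) | bus: BusRd
[4] P0: store L7 := 49 | P0:M(49), P1:I, P2:I | bus: BusRdX
[5] P2: load  L3 | P0:S(90), P1:I, P2:S(90) | bus: BusRd
[6] P2: store L0 := 51 | P0:I, P1:I, P2:M(51) | bus: BusRdX
[7] P0: store L7 := 11 | P0:M(11), P1:I, P2:I | bus: none
[8] P1: load  L7 | P0:S(11), P1:S(11), P2:I | bus: BusRd,Flush
[9] P2: load  L7 | P0:S(11), P1:S(11), P2:S(11) | bus: BusRd
[10] P0: load  L5 | P0:S(20), P1:I, P2:I | bus: BusRd
[11] P2: store L6 := 10 | P0:I, P1:I, P2:M(10) | bus: BusRdX
[12] P0: load  L0 | P0:S(51), P1:I, P2:S(51) | bus: BusRd,Flush
[13] P1: load  L4 | P0:I, P1:S(0), P2:S(0) | bus: BusRd
[14] P1: load  L2 | P0:I, P1:S(10), P2:I | bus: BusRd
[15] P1: load  L1 | P0:I, P1:S(10), P2:I | bus: BusRd
[16] P2: load  L0 | P0:S(51), P1:I, P2:S(51) | bus: none
[17] P0: load  L0 | P0:S(51), P1:I, P2:S(51) | bus: none
[18] P2: load  L7 | P0:S(11), P1:S(11), P2:S(11) | bus: none
[19] P2: load  L4 | P0:I, P1:S(0), P2:S(0) | bus: none
[20] P1: load  L7 | P0:S(11), P1:S(11), P2:S(11) | bus: none
[21] P2: store L7 := 90 | P0:I, P1:I, P2:M(90) | bus: BusRdX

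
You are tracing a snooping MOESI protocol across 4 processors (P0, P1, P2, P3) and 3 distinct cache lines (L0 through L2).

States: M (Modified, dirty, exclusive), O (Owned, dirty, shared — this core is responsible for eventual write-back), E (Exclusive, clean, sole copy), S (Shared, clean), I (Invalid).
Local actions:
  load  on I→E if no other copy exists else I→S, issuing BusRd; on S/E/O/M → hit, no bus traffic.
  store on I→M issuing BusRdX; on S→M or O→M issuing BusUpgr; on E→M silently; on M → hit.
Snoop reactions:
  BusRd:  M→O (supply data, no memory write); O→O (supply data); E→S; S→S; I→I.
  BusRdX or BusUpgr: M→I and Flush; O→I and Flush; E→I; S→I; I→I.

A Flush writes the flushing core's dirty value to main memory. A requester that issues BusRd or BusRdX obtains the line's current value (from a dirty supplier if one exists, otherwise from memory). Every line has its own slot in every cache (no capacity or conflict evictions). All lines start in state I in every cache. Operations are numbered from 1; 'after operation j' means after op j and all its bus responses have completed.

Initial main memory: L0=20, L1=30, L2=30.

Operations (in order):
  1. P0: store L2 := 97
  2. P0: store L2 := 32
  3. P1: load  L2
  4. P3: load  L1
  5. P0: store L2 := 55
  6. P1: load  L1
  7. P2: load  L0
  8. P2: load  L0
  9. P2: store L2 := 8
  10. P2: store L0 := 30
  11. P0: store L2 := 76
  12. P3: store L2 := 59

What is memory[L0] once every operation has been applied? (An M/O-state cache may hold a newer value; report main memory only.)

memory[L0] = 20

  op1 P0: store L2 := 97 → M/I/I/I on L2; bus BusRdX; mem=30
  op2 P0: store L2 := 32 → M/I/I/I on L2; bus (none); mem=30
  op3 P1: load  L2 → O/S/I/I on L2; bus BusRd; mem=30
  op4 P3: load  L1 → I/I/I/E on L1; bus BusRd; mem=30
  op5 P0: store L2 := 55 → M/I/I/I on L2; bus BusUpgr; mem=30
  op6 P1: load  L1 → I/S/I/S on L1; bus BusRd; mem=30
  op7 P2: load  L0 → I/I/E/I on L0; bus BusRd; mem=20
  op8 P2: load  L0 → I/I/E/I on L0; bus (none); mem=20
  op9 P2: store L2 := 8 → I/I/M/I on L2; bus BusRdX Flush; mem=55
  op10 P2: store L0 := 30 → I/I/M/I on L0; bus (none); mem=20
  op11 P0: store L2 := 76 → M/I/I/I on L2; bus BusRdX Flush; mem=8
  op12 P3: store L2 := 59 → I/I/I/M on L2; bus BusRdX Flush; mem=76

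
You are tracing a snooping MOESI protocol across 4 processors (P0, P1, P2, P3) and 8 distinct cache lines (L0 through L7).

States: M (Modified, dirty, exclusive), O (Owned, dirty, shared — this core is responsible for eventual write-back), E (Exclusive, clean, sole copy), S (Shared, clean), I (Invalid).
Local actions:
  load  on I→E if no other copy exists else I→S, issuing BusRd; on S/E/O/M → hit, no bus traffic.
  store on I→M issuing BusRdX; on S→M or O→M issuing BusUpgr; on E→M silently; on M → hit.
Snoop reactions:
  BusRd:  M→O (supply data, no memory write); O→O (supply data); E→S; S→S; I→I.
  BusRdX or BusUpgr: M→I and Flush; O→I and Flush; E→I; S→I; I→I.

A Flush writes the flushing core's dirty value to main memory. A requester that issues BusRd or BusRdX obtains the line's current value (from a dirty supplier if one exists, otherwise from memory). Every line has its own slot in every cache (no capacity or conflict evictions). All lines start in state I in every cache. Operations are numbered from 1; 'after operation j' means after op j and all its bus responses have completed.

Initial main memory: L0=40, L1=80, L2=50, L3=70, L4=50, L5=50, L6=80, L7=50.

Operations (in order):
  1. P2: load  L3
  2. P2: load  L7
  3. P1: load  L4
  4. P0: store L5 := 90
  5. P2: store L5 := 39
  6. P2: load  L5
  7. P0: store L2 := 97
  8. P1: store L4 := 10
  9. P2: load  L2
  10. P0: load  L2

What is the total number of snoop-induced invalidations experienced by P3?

[1] P2: load  L3 | P0:I, P1:I, P2:E(70), P3:I | bus: BusRd
[2] P2: load  L7 | P0:I, P1:I, P2:E(50), P3:I | bus: BusRd
[3] P1: load  L4 | P0:I, P1:E(50), P2:I, P3:I | bus: BusRd
[4] P0: store L5 := 90 | P0:M(90), P1:I, P2:I, P3:I | bus: BusRdX
[5] P2: store L5 := 39 | P0:I, P1:I, P2:M(39), P3:I | bus: BusRdX,Flush
[6] P2: load  L5 | P0:I, P1:I, P2:M(39), P3:I | bus: none
[7] P0: store L2 := 97 | P0:M(97), P1:I, P2:I, P3:I | bus: BusRdX
[8] P1: store L4 := 10 | P0:I, P1:M(10), P2:I, P3:I | bus: none
[9] P2: load  L2 | P0:O(97), P1:I, P2:S(97), P3:I | bus: BusRd
[10] P0: load  L2 | P0:O(97), P1:I, P2:S(97), P3:I | bus: none

invalidations = 0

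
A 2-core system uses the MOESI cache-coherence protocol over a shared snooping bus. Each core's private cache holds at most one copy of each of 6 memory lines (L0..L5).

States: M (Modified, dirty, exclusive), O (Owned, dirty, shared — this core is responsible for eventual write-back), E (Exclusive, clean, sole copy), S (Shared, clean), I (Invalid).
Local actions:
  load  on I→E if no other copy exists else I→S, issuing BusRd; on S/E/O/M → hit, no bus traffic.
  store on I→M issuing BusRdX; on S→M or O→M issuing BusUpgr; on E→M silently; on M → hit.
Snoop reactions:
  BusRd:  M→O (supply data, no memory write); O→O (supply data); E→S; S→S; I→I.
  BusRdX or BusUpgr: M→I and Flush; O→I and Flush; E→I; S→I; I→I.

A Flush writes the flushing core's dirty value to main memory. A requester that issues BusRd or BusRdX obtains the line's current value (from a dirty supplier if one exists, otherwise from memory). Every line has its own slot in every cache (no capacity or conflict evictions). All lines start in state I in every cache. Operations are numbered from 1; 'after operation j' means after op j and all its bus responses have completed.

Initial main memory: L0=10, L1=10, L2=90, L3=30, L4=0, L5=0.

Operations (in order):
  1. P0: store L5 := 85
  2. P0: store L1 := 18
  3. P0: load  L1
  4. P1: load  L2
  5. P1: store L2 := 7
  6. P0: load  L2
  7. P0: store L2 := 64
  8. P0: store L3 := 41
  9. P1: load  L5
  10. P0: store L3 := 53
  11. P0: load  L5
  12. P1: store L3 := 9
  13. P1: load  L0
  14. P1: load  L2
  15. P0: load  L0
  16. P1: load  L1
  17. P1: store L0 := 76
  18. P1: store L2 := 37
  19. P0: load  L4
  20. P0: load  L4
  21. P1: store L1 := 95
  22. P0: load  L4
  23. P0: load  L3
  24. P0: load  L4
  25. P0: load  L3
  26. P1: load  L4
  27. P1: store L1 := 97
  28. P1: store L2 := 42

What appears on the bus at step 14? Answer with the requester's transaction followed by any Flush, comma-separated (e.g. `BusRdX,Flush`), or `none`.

bus = BusRd

1. P0: store L5 := 85  bus=[BusRdX]  L5: P0=M P1=I  mem[L5]=0
2. P0: store L1 := 18  bus=[BusRdX]  L1: P0=M P1=I  mem[L1]=10
3. P0: load  L1  bus=[-]  L1: P0=M P1=I  mem[L1]=10
4. P1: load  L2  bus=[BusRd]  L2: P0=I P1=E  mem[L2]=90
5. P1: store L2 := 7  bus=[-]  L2: P0=I P1=M  mem[L2]=90
6. P0: load  L2  bus=[BusRd]  L2: P0=S P1=O  mem[L2]=90
7. P0: store L2 := 64  bus=[BusUpgr,Flush]  L2: P0=M P1=I  mem[L2]=7
8. P0: store L3 := 41  bus=[BusRdX]  L3: P0=M P1=I  mem[L3]=30
9. P1: load  L5  bus=[BusRd]  L5: P0=O P1=S  mem[L5]=0
10. P0: store L3 := 53  bus=[-]  L3: P0=M P1=I  mem[L3]=30
11. P0: load  L5  bus=[-]  L5: P0=O P1=S  mem[L5]=0
12. P1: store L3 := 9  bus=[BusRdX,Flush]  L3: P0=I P1=M  mem[L3]=53
13. P1: load  L0  bus=[BusRd]  L0: P0=I P1=E  mem[L0]=10
14. P1: load  L2  bus=[BusRd]  L2: P0=O P1=S  mem[L2]=7
15. P0: load  L0  bus=[BusRd]  L0: P0=S P1=S  mem[L0]=10
16. P1: load  L1  bus=[BusRd]  L1: P0=O P1=S  mem[L1]=10
17. P1: store L0 := 76  bus=[BusUpgr]  L0: P0=I P1=M  mem[L0]=10
18. P1: store L2 := 37  bus=[BusUpgr,Flush]  L2: P0=I P1=M  mem[L2]=64
19. P0: load  L4  bus=[BusRd]  L4: P0=E P1=I  mem[L4]=0
20. P0: load  L4  bus=[-]  L4: P0=E P1=I  mem[L4]=0
21. P1: store L1 := 95  bus=[BusUpgr,Flush]  L1: P0=I P1=M  mem[L1]=18
22. P0: load  L4  bus=[-]  L4: P0=E P1=I  mem[L4]=0
23. P0: load  L3  bus=[BusRd]  L3: P0=S P1=O  mem[L3]=53
24. P0: load  L4  bus=[-]  L4: P0=E P1=I  mem[L4]=0
25. P0: load  L3  bus=[-]  L3: P0=S P1=O  mem[L3]=53
26. P1: load  L4  bus=[BusRd]  L4: P0=S P1=S  mem[L4]=0
27. P1: store L1 := 97  bus=[-]  L1: P0=I P1=M  mem[L1]=18
28. P1: store L2 := 42  bus=[-]  L2: P0=I P1=M  mem[L2]=64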